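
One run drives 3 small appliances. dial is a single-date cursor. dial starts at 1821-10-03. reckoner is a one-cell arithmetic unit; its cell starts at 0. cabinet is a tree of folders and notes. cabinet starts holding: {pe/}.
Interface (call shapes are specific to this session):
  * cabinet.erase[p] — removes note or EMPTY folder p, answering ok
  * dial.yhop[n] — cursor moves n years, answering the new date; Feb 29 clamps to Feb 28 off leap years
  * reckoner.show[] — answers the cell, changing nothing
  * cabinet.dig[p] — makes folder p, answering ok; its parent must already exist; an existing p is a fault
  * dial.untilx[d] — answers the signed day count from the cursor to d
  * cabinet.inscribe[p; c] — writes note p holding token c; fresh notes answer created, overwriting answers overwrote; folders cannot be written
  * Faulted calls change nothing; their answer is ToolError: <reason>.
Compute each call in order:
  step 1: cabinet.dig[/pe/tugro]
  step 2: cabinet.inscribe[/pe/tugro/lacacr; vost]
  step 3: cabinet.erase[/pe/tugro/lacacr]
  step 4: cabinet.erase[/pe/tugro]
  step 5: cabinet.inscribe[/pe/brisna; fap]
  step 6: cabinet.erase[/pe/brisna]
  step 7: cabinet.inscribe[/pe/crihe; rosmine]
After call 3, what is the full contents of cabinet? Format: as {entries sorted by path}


Answer: {pe/, pe/tugro/}

Derivation:
;; 1. cabinet.dig(p='/pe/tugro') : ok
;; 2. cabinet.inscribe(p='/pe/tugro/lacacr', c='vost') : created
;; 3. cabinet.erase(p='/pe/tugro/lacacr') : ok
;; 4. cabinet.erase(p='/pe/tugro') : ok
;; 5. cabinet.inscribe(p='/pe/brisna', c='fap') : created
;; 6. cabinet.erase(p='/pe/brisna') : ok
;; 7. cabinet.inscribe(p='/pe/crihe', c='rosmine') : created


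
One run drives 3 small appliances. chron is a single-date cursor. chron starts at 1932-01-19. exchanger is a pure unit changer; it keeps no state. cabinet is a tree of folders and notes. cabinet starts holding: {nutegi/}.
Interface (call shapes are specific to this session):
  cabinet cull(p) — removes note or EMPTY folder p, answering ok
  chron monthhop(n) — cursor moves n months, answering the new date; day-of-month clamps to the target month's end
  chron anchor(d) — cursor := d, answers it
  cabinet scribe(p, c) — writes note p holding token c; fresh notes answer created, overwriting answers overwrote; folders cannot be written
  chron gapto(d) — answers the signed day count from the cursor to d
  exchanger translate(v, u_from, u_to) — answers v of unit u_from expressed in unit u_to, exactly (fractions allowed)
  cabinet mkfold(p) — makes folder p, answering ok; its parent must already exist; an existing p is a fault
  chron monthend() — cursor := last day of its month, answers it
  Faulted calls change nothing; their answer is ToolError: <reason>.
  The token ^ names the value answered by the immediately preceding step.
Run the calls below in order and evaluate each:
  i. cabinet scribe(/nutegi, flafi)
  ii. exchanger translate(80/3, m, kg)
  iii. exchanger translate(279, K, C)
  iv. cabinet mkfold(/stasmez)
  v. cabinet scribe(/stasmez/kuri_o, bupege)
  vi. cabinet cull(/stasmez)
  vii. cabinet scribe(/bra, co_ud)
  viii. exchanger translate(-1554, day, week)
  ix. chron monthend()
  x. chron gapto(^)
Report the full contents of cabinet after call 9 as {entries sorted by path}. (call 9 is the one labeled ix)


Answer: {bra=co_ud, nutegi/, stasmez/, stasmez/kuri_o=bupege}

Derivation:
$ cabinet scribe p='/nutegi' c='flafi'
[out] ToolError: is a directory
$ exchanger translate v='80/3' u_from='m' u_to='kg'
[out] ToolError: incompatible units
$ exchanger translate v='279' u_from='K' u_to='C'
[out] 117/20
$ cabinet mkfold p='/stasmez'
[out] ok
$ cabinet scribe p='/stasmez/kuri_o' c='bupege'
[out] created
$ cabinet cull p='/stasmez'
[out] ToolError: not empty
$ cabinet scribe p='/bra' c='co_ud'
[out] created
$ exchanger translate v='-1554' u_from='day' u_to='week'
[out] -222
$ chron monthend
[out] 1932-01-31
$ chron gapto d='^'
[out] 0


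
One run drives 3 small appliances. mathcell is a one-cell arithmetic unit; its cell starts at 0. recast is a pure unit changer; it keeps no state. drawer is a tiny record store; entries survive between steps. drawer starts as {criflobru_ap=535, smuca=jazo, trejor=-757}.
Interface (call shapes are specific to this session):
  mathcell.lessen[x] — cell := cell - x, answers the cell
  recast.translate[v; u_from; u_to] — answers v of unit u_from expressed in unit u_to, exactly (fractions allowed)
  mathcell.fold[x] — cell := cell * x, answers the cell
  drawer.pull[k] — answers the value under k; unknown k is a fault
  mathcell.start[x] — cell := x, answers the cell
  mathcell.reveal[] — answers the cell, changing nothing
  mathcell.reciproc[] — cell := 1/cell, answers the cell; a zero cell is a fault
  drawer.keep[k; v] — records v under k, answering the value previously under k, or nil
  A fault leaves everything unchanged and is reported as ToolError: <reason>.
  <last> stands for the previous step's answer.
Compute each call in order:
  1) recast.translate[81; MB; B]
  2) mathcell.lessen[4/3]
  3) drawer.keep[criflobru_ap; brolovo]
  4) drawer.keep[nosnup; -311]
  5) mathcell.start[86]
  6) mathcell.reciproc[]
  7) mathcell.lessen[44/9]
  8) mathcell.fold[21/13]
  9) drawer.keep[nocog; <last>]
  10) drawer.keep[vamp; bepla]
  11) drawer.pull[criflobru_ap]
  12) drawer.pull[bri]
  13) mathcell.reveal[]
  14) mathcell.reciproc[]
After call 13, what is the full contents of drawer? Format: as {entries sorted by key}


Answer: {criflobru_ap=brolovo, nocog=-26425/3354, nosnup=-311, smuca=jazo, trejor=-757, vamp=bepla}

Derivation:
% recast.translate 81 MB B
  81000000
% mathcell.lessen 4/3
  -4/3
% drawer.keep criflobru_ap brolovo
  535
% drawer.keep nosnup -311
  nil
% mathcell.start 86
  86
% mathcell.reciproc
  1/86
% mathcell.lessen 44/9
  -3775/774
% mathcell.fold 21/13
  -26425/3354
% drawer.keep nocog <last>
  nil
% drawer.keep vamp bepla
  nil
% drawer.pull criflobru_ap
  brolovo
% drawer.pull bri
  ToolError: no such key bri
% mathcell.reveal
  -26425/3354
% mathcell.reciproc
  -3354/26425


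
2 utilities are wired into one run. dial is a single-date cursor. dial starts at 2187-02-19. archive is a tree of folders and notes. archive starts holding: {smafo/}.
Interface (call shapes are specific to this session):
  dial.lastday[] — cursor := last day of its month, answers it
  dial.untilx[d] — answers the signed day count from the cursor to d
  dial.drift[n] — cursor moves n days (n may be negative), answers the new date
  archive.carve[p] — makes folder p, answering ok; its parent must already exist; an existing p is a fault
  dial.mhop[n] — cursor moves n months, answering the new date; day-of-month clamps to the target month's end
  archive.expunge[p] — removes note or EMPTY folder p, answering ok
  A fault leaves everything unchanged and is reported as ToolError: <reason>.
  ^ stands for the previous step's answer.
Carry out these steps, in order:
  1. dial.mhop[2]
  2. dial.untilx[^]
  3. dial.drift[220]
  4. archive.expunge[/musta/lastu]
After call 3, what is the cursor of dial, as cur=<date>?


·→ dial.mhop(n→2)
·← 2187-04-19
·→ dial.untilx(d→^)
·← 0
·→ dial.drift(n→220)
·← 2187-11-25
·→ archive.expunge(p→/musta/lastu)
·← ToolError: not found

Answer: cur=2187-11-25


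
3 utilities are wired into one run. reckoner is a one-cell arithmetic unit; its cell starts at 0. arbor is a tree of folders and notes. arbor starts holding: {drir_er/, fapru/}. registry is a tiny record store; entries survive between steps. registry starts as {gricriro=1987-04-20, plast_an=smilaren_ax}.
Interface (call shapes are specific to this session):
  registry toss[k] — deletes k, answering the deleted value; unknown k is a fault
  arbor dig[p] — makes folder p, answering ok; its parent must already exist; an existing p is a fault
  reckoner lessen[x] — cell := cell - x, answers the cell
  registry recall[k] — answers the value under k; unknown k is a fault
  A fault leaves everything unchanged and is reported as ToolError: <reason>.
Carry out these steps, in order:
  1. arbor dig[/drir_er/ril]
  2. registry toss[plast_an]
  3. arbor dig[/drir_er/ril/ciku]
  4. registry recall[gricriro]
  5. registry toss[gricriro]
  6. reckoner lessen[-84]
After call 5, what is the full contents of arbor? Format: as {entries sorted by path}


Answer: {drir_er/, drir_er/ril/, drir_er/ril/ciku/, fapru/}

Derivation:
Act: arbor dig[p: /drir_er/ril]
Obs: ok
Act: registry toss[k: plast_an]
Obs: smilaren_ax
Act: arbor dig[p: /drir_er/ril/ciku]
Obs: ok
Act: registry recall[k: gricriro]
Obs: 1987-04-20
Act: registry toss[k: gricriro]
Obs: 1987-04-20
Act: reckoner lessen[x: -84]
Obs: 84


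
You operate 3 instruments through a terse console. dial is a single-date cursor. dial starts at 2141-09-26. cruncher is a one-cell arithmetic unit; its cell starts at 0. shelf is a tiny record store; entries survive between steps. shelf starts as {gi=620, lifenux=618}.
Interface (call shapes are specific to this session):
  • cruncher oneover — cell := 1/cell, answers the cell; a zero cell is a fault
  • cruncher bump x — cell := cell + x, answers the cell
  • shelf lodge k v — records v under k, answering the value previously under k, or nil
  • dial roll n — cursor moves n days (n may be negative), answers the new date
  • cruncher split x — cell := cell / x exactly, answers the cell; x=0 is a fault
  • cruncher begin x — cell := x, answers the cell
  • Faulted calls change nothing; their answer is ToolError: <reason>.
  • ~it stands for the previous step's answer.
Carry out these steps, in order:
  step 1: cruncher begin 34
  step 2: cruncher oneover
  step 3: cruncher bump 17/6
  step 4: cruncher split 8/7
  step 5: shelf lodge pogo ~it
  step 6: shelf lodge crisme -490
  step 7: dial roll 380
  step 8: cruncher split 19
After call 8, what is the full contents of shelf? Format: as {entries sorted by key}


# 1. cruncher begin(34) == 34
# 2. cruncher oneover() == 1/34
# 3. cruncher bump(17/6) == 146/51
# 4. cruncher split(8/7) == 511/204
# 5. shelf lodge(pogo, ~it) == nil
# 6. shelf lodge(crisme, -490) == nil
# 7. dial roll(380) == 2142-10-11
# 8. cruncher split(19) == 511/3876

Answer: {crisme=-490, gi=620, lifenux=618, pogo=511/204}


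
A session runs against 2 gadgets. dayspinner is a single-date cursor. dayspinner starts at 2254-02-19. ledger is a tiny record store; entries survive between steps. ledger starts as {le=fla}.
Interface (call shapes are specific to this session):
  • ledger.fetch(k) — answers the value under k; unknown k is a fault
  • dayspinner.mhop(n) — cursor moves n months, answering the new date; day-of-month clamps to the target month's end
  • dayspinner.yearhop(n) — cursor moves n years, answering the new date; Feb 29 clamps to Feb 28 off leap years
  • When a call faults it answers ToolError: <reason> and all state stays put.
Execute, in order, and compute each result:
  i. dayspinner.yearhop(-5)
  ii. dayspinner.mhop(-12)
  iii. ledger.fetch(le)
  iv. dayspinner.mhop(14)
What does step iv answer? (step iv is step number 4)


Answer: 2249-04-19

Derivation:
Step: dayspinner.yearhop[-5]
Result: 2249-02-19
Step: dayspinner.mhop[-12]
Result: 2248-02-19
Step: ledger.fetch[le]
Result: fla
Step: dayspinner.mhop[14]
Result: 2249-04-19


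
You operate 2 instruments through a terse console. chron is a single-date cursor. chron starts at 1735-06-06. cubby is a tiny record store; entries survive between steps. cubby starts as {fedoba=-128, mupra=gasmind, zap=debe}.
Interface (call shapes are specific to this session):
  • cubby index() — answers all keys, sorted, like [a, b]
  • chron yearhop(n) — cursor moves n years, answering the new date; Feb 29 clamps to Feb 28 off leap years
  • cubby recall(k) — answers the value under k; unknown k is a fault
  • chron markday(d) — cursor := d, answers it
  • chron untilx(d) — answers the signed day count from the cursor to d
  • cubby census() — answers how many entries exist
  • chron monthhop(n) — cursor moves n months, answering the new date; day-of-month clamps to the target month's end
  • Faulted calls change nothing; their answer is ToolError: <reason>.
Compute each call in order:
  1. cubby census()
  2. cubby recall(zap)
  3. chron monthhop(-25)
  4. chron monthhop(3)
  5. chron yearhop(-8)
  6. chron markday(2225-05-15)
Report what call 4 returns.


Do: cubby census[]
See: 3
Do: cubby recall[k: zap]
See: debe
Do: chron monthhop[n: -25]
See: 1733-05-06
Do: chron monthhop[n: 3]
See: 1733-08-06
Do: chron yearhop[n: -8]
See: 1725-08-06
Do: chron markday[d: 2225-05-15]
See: 2225-05-15

Answer: 1733-08-06


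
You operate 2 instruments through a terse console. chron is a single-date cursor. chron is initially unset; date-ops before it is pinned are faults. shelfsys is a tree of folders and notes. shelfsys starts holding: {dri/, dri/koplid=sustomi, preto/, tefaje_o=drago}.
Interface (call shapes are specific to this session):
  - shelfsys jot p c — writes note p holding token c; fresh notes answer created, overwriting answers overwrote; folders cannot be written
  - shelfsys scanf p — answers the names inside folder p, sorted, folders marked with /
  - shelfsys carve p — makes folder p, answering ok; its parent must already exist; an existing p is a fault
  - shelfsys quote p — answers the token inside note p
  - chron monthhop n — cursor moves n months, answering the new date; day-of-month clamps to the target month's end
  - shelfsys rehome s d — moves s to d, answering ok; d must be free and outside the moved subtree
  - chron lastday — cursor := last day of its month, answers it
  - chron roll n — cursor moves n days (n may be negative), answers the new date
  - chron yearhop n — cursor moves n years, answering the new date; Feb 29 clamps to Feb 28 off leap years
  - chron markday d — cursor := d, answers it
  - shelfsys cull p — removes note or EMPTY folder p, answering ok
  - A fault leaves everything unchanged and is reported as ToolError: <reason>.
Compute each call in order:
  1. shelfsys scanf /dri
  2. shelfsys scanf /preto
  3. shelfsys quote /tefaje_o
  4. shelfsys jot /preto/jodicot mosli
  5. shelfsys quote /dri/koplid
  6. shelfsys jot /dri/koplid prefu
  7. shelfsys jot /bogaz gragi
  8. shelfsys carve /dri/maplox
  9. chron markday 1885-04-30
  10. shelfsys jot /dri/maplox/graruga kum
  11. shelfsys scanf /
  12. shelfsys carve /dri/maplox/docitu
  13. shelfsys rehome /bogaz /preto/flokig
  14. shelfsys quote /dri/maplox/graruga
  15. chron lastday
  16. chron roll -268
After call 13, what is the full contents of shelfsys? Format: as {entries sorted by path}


Answer: {dri/, dri/koplid=prefu, dri/maplox/, dri/maplox/docitu/, dri/maplox/graruga=kum, preto/, preto/flokig=gragi, preto/jodicot=mosli, tefaje_o=drago}

Derivation:
→ shelfsys scanf(p→/dri)
← [koplid]
→ shelfsys scanf(p→/preto)
← []
→ shelfsys quote(p→/tefaje_o)
← drago
→ shelfsys jot(p→/preto/jodicot, c→mosli)
← created
→ shelfsys quote(p→/dri/koplid)
← sustomi
→ shelfsys jot(p→/dri/koplid, c→prefu)
← overwrote
→ shelfsys jot(p→/bogaz, c→gragi)
← created
→ shelfsys carve(p→/dri/maplox)
← ok
→ chron markday(d→1885-04-30)
← 1885-04-30
→ shelfsys jot(p→/dri/maplox/graruga, c→kum)
← created
→ shelfsys scanf(p→/)
← [bogaz, dri/, preto/, tefaje_o]
→ shelfsys carve(p→/dri/maplox/docitu)
← ok
→ shelfsys rehome(s→/bogaz, d→/preto/flokig)
← ok
→ shelfsys quote(p→/dri/maplox/graruga)
← kum
→ chron lastday()
← 1885-04-30
→ chron roll(n→-268)
← 1884-08-05


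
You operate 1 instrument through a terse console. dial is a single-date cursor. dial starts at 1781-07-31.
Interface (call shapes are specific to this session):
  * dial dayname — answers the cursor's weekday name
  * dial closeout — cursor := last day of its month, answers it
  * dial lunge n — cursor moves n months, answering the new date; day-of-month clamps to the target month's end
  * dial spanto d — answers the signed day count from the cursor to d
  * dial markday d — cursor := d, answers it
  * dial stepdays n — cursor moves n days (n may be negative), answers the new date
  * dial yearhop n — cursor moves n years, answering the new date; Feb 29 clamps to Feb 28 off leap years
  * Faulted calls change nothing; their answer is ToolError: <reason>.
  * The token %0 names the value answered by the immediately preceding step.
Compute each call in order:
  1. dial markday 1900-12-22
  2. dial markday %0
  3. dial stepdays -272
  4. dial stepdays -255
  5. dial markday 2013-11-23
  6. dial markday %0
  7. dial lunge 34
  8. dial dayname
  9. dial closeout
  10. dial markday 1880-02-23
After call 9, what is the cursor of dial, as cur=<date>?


Answer: cur=2016-09-30

Derivation:
> dial markday d='1900-12-22'
= 1900-12-22
> dial markday d='%0'
= 1900-12-22
> dial stepdays n='-272'
= 1900-03-25
> dial stepdays n='-255'
= 1899-07-13
> dial markday d='2013-11-23'
= 2013-11-23
> dial markday d='%0'
= 2013-11-23
> dial lunge n='34'
= 2016-09-23
> dial dayname
= Friday
> dial closeout
= 2016-09-30
> dial markday d='1880-02-23'
= 1880-02-23


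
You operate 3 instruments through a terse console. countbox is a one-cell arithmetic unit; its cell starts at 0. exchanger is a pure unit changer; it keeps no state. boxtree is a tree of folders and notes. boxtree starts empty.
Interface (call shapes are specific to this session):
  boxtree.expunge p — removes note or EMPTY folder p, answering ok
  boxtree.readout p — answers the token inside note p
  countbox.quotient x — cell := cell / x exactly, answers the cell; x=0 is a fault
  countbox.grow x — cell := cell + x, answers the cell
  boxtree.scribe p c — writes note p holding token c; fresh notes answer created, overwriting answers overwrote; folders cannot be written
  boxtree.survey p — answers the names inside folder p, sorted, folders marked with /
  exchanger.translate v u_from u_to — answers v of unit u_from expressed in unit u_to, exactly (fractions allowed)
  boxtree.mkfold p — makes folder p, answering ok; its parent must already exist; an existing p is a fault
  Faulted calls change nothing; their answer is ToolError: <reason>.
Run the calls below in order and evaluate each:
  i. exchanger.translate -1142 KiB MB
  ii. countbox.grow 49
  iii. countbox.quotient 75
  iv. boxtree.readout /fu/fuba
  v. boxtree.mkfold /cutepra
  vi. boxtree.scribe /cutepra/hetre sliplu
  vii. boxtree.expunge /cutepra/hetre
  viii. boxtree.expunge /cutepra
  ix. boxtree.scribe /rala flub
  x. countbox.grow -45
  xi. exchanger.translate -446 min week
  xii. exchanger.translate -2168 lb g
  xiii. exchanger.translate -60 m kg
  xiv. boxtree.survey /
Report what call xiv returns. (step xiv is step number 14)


Answer: [rala]

Derivation:
// 1. translate(v→-1142, u_from→KiB, u_to→MB) == -18272/15625
// 2. grow(x→49) == 49
// 3. quotient(x→75) == 49/75
// 4. readout(p→/fu/fuba) == ToolError: not found
// 5. mkfold(p→/cutepra) == ok
// 6. scribe(p→/cutepra/hetre, c→sliplu) == created
// 7. expunge(p→/cutepra/hetre) == ok
// 8. expunge(p→/cutepra) == ok
// 9. scribe(p→/rala, c→flub) == created
// 10. grow(x→-45) == -3326/75
// 11. translate(v→-446, u_from→min, u_to→week) == -223/5040
// 12. translate(v→-2168, u_from→lb, u_to→g) == -12292353227/12500
// 13. translate(v→-60, u_from→m, u_to→kg) == ToolError: incompatible units
// 14. survey(p→/) == [rala]


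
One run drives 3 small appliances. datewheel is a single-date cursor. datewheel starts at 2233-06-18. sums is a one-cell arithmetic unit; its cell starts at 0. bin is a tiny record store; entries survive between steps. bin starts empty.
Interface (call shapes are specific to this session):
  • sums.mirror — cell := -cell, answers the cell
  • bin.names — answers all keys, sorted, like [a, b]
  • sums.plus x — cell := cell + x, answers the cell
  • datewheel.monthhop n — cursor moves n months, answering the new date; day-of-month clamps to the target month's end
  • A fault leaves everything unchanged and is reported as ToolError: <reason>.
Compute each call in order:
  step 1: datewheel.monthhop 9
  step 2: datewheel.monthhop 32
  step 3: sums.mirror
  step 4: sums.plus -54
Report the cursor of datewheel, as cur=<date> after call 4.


Answer: cur=2236-11-18

Derivation:
-> datewheel.monthhop(n→9)
<- 2234-03-18
-> datewheel.monthhop(n→32)
<- 2236-11-18
-> sums.mirror()
<- 0
-> sums.plus(x→-54)
<- -54


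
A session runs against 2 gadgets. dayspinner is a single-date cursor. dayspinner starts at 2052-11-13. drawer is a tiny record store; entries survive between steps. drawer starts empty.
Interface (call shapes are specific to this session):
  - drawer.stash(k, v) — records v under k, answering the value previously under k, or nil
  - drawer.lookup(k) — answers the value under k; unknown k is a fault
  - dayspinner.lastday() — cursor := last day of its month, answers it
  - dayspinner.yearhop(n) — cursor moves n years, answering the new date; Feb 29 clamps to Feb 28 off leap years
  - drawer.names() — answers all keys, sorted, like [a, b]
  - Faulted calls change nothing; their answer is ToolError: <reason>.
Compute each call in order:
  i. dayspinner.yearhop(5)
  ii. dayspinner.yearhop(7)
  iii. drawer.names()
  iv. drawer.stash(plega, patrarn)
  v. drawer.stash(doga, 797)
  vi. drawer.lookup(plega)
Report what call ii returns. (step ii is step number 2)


;; yearhop(n=5) => 2057-11-13
;; yearhop(n=7) => 2064-11-13
;; names() => []
;; stash(k=plega, v=patrarn) => nil
;; stash(k=doga, v=797) => nil
;; lookup(k=plega) => patrarn

Answer: 2064-11-13


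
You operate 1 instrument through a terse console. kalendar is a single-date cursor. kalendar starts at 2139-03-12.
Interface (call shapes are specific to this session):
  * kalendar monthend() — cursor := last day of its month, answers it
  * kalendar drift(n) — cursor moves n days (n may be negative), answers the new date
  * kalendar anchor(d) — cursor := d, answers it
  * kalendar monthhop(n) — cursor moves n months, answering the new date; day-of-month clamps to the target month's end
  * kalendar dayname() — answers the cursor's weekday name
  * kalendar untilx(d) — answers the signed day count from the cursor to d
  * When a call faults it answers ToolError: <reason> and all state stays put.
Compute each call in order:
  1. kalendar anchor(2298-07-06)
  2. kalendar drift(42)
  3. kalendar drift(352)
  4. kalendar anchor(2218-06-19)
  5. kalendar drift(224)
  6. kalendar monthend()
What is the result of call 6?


Answer: 2219-01-31

Derivation:
>> kalendar anchor(2298-07-06)
<< 2298-07-06
>> kalendar drift(42)
<< 2298-08-17
>> kalendar drift(352)
<< 2299-08-04
>> kalendar anchor(2218-06-19)
<< 2218-06-19
>> kalendar drift(224)
<< 2219-01-29
>> kalendar monthend()
<< 2219-01-31


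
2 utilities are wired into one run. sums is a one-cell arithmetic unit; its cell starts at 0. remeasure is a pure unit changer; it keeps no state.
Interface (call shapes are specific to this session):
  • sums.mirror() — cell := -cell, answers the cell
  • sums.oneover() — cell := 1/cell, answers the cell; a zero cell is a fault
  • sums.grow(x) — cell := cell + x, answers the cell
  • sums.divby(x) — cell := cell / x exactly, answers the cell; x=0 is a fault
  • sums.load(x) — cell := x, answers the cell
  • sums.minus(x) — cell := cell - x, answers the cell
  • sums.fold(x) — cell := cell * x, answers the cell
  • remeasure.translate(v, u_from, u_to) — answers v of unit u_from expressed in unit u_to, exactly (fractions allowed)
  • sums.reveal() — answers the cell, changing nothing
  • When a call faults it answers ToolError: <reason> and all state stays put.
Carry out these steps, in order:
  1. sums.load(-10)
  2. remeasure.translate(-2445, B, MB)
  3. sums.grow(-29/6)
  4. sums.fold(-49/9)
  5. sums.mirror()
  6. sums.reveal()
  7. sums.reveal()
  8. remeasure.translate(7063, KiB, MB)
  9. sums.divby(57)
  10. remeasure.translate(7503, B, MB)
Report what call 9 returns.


Now I run sums.load using x=-10, and observe -10.
Using remeasure.translate using v=-2445, u_from=B, u_to=MB, which returns -489/200000.
Now I run sums.grow using x=-29/6, and see -89/6.
I use sums.fold using x=-49/9, and see 4361/54.
Then sums.mirror, which returns -4361/54.
I run sums.reveal, → -4361/54.
Next I call sums.reveal(), and see -4361/54.
Using remeasure.translate using v=7063, u_from=KiB, u_to=MB, — result: 113008/15625.
Then sums.divby using x=57, which returns -4361/3078.
I use remeasure.translate using v=7503, u_from=B, u_to=MB, yielding 7503/1000000.

Answer: -4361/3078


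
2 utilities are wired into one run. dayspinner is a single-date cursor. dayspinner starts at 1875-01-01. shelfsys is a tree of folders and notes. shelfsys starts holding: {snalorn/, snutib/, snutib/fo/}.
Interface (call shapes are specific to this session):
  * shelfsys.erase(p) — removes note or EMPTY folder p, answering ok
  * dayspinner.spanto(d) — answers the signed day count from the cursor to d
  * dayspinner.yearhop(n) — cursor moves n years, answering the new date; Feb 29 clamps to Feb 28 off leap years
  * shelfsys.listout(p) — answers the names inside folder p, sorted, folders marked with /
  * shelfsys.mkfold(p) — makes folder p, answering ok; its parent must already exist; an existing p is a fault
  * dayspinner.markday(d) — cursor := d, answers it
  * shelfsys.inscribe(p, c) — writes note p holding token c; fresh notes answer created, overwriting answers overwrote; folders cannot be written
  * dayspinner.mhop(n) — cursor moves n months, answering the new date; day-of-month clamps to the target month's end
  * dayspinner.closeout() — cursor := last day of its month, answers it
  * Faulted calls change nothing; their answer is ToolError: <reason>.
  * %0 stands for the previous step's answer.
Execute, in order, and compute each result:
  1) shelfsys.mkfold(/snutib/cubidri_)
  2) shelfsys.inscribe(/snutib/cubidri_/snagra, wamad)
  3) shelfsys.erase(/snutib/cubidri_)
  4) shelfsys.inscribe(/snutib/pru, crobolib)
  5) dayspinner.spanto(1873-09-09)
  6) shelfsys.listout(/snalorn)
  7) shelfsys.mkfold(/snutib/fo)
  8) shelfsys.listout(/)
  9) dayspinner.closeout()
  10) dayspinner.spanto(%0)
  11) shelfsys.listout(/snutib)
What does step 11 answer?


Answer: [cubidri_/, fo/, pru]

Derivation:
Act: mkfold[p: /snutib/cubidri_]
Obs: ok
Act: inscribe[p: /snutib/cubidri_/snagra; c: wamad]
Obs: created
Act: erase[p: /snutib/cubidri_]
Obs: ToolError: not empty
Act: inscribe[p: /snutib/pru; c: crobolib]
Obs: created
Act: spanto[d: 1873-09-09]
Obs: -479
Act: listout[p: /snalorn]
Obs: []
Act: mkfold[p: /snutib/fo]
Obs: ToolError: exists
Act: listout[p: /]
Obs: [snalorn/, snutib/]
Act: closeout[]
Obs: 1875-01-31
Act: spanto[d: %0]
Obs: 0
Act: listout[p: /snutib]
Obs: [cubidri_/, fo/, pru]


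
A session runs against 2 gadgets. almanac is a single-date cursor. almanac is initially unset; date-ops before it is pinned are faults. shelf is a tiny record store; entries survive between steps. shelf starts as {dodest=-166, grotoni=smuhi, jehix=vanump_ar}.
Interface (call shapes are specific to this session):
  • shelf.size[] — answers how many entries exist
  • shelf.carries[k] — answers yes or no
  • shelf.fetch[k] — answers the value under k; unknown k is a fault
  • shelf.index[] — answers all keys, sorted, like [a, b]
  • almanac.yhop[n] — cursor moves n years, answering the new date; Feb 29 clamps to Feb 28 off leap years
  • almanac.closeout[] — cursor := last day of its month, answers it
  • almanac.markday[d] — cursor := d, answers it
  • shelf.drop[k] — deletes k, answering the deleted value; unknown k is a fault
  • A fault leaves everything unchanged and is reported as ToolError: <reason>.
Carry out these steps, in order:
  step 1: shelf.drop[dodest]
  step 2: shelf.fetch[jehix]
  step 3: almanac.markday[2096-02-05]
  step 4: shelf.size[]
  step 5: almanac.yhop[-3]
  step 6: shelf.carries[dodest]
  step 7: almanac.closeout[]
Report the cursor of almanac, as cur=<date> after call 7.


Answer: cur=2093-02-28

Derivation:
Step: drop[k: dodest]
Result: -166
Step: fetch[k: jehix]
Result: vanump_ar
Step: markday[d: 2096-02-05]
Result: 2096-02-05
Step: size[]
Result: 2
Step: yhop[n: -3]
Result: 2093-02-05
Step: carries[k: dodest]
Result: no
Step: closeout[]
Result: 2093-02-28


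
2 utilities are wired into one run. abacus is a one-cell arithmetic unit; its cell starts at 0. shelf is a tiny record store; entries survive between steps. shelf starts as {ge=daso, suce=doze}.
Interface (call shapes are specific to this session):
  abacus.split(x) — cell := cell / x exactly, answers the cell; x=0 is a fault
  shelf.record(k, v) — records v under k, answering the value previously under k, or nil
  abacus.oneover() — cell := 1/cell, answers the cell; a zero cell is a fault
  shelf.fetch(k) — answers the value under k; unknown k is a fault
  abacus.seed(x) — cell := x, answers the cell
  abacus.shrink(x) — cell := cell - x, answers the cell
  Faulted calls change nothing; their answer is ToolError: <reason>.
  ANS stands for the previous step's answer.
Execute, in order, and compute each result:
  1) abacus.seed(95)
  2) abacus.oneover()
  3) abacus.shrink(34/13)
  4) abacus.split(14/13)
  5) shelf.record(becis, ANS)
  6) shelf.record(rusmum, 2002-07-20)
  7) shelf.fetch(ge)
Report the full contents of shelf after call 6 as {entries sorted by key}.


Answer: {becis=-3217/1330, ge=daso, rusmum=2002-07-20, suce=doze}

Derivation:
Calling seed with x='95', yielding 95.
Using oneover(), which returns 1/95.
I call shrink with x='34/13', and get -3217/1235.
I try split with x='14/13': -3217/1330.
I try record with k='becis', v='ANS', yielding nil.
Calling record with k='rusmum', v='2002-07-20', — result: nil.
I try fetch with k='ge', and see daso.


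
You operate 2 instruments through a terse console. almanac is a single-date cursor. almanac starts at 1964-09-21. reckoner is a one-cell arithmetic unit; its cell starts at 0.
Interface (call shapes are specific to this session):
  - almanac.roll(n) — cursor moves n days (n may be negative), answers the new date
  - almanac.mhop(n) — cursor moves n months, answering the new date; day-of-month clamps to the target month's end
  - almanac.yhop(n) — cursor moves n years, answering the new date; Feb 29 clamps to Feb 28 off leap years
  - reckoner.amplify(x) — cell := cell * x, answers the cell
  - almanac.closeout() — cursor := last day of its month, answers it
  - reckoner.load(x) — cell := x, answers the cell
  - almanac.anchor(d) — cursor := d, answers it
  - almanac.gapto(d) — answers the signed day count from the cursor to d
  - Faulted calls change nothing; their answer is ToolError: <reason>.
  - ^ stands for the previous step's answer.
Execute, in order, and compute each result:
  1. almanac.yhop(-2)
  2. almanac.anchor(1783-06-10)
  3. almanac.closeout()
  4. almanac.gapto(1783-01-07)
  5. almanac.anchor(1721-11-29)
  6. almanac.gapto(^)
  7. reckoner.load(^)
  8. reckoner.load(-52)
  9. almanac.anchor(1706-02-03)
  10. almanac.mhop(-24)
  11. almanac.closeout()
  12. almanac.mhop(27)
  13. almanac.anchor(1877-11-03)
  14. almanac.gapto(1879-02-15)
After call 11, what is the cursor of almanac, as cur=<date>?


Answer: cur=1704-02-29

Derivation:
>>> yhop n: -2
  1962-09-21
>>> anchor d: 1783-06-10
  1783-06-10
>>> closeout
  1783-06-30
>>> gapto d: 1783-01-07
  -174
>>> anchor d: 1721-11-29
  1721-11-29
>>> gapto d: ^
  0
>>> load x: ^
  0
>>> load x: -52
  -52
>>> anchor d: 1706-02-03
  1706-02-03
>>> mhop n: -24
  1704-02-03
>>> closeout
  1704-02-29
>>> mhop n: 27
  1706-05-29
>>> anchor d: 1877-11-03
  1877-11-03
>>> gapto d: 1879-02-15
  469


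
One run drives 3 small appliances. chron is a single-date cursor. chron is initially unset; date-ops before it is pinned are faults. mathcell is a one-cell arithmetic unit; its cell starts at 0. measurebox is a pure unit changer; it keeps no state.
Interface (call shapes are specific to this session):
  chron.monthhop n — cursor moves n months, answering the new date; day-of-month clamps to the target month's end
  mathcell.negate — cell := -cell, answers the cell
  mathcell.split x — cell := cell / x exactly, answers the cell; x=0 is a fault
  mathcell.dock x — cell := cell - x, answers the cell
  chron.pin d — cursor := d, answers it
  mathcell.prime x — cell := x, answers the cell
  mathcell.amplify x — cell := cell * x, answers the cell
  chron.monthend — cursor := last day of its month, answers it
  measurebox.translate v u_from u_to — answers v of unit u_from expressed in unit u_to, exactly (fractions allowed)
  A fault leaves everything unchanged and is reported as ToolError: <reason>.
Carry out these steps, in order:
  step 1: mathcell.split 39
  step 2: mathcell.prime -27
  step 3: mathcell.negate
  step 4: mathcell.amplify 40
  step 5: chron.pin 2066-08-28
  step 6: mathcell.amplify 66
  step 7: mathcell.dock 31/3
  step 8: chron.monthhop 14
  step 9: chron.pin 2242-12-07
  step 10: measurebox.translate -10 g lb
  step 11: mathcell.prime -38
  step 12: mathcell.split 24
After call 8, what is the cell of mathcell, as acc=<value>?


Answer: acc=213809/3

Derivation:
>> split(x→39)
<< 0
>> prime(x→-27)
<< -27
>> negate()
<< 27
>> amplify(x→40)
<< 1080
>> pin(d→2066-08-28)
<< 2066-08-28
>> amplify(x→66)
<< 71280
>> dock(x→31/3)
<< 213809/3
>> monthhop(n→14)
<< 2067-10-28
>> pin(d→2242-12-07)
<< 2242-12-07
>> translate(v→-10, u_from→g, u_to→lb)
<< -1000000/45359237
>> prime(x→-38)
<< -38
>> split(x→24)
<< -19/12


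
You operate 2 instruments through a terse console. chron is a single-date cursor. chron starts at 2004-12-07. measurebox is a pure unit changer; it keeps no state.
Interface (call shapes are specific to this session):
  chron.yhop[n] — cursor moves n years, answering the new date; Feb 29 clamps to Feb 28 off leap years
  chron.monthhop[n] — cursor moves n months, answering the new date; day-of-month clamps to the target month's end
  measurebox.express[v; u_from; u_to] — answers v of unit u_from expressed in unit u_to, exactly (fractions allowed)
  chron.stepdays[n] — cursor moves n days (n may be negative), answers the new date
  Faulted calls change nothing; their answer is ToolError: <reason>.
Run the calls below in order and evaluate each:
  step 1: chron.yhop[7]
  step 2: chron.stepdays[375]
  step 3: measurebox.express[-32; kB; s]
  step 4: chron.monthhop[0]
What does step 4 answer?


Answer: 2012-12-16

Derivation:
>>> chron.yhop 7
[out] 2011-12-07
>>> chron.stepdays 375
[out] 2012-12-16
>>> measurebox.express -32 kB s
[out] ToolError: incompatible units
>>> chron.monthhop 0
[out] 2012-12-16


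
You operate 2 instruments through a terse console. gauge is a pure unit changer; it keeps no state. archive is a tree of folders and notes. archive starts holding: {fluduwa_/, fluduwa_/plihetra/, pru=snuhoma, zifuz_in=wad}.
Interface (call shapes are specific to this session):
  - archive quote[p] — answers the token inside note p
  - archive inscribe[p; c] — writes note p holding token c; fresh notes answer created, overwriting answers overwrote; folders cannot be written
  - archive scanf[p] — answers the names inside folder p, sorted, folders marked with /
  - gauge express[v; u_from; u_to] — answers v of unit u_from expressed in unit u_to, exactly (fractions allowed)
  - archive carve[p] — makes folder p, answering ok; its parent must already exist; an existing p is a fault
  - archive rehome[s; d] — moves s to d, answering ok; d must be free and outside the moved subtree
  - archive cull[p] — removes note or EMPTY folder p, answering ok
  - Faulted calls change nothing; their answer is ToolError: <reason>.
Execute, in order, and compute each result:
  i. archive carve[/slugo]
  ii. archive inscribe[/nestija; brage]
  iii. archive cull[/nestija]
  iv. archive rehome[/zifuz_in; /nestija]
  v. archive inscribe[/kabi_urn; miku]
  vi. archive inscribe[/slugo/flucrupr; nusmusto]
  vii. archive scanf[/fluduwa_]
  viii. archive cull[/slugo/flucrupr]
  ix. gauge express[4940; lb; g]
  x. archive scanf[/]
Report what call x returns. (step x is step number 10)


;; 1. archive carve(p='/slugo') => ok
;; 2. archive inscribe(p='/nestija', c='brage') => created
;; 3. archive cull(p='/nestija') => ok
;; 4. archive rehome(s='/zifuz_in', d='/nestija') => ok
;; 5. archive inscribe(p='/kabi_urn', c='miku') => created
;; 6. archive inscribe(p='/slugo/flucrupr', c='nusmusto') => created
;; 7. archive scanf(p='/fluduwa_') => [plihetra/]
;; 8. archive cull(p='/slugo/flucrupr') => ok
;; 9. gauge express(v='4940', u_from='lb', u_to='g') => 11203731539/5000
;; 10. archive scanf(p='/') => [fluduwa_/, kabi_urn, nestija, pru, slugo/]

Answer: [fluduwa_/, kabi_urn, nestija, pru, slugo/]


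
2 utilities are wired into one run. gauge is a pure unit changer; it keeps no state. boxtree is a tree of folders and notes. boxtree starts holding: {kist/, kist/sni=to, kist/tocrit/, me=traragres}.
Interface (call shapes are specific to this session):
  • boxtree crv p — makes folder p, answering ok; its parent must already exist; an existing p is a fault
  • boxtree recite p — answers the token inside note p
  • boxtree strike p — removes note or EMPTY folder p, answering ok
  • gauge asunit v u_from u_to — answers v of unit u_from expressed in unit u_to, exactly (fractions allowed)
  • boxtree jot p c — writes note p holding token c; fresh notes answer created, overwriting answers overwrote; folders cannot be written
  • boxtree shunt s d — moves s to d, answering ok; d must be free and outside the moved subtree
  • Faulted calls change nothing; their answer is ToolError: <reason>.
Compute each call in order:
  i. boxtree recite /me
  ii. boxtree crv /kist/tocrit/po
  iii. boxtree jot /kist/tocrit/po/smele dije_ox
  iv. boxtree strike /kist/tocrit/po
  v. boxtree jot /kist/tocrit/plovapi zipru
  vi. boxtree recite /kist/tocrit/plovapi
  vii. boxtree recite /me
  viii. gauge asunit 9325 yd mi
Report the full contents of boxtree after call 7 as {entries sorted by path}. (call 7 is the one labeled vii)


I use boxtree recite with /me, — result: traragres.
I use boxtree crv with /kist/tocrit/po, yielding ok.
Then boxtree jot with /kist/tocrit/po/smele, dije_ox, yielding created.
Calling boxtree strike with /kist/tocrit/po, yielding ToolError: not empty.
Then boxtree jot with /kist/tocrit/plovapi, zipru, yielding created.
Using boxtree recite with /kist/tocrit/plovapi, and observe zipru.
Then boxtree recite with /me, which returns traragres.
Next I call gauge asunit with 9325, yd, mi, giving 1865/352.

Answer: {kist/, kist/sni=to, kist/tocrit/, kist/tocrit/plovapi=zipru, kist/tocrit/po/, kist/tocrit/po/smele=dije_ox, me=traragres}


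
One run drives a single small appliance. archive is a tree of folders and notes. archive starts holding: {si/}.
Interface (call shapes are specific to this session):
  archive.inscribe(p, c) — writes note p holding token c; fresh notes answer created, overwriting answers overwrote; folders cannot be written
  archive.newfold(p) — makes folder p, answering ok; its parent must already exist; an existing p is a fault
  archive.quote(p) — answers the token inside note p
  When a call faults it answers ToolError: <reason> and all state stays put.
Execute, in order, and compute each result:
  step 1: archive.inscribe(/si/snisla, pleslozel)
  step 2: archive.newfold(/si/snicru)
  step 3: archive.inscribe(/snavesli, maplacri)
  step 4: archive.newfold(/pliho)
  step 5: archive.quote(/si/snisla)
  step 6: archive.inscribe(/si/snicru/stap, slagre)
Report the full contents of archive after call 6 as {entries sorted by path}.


Answer: {pliho/, si/, si/snicru/, si/snicru/stap=slagre, si/snisla=pleslozel, snavesli=maplacri}

Derivation:
[in] archive.inscribe p: /si/snisla c: pleslozel
[out] created
[in] archive.newfold p: /si/snicru
[out] ok
[in] archive.inscribe p: /snavesli c: maplacri
[out] created
[in] archive.newfold p: /pliho
[out] ok
[in] archive.quote p: /si/snisla
[out] pleslozel
[in] archive.inscribe p: /si/snicru/stap c: slagre
[out] created
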